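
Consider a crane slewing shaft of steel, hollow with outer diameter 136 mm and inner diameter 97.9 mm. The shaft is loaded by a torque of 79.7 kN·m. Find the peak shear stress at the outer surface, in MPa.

J = π(d_o⁴ − d_i⁴)/32 = π(0.136⁴ − 0.0979⁴)/32 = 2.457×10^-5 m⁴.
τ_max = T·r/J = 79700 × 0.0680 / 2.457×10^-5 = 2.206×10^8 Pa.

221 MPa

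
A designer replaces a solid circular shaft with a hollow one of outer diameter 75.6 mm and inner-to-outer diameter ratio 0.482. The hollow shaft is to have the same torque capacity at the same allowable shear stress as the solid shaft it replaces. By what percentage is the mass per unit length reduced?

20.3 %

Equal τ_max and T ⇒ the solid shaft needs d_s³ = d_o³(1−k⁴), so d_s = 75.6·(1−0.482⁴)^(1/3) = 74.21 mm.
Area ratio A_h/A_s = d_o²(1−k²)/d_s² = (1−k²)/(1−k⁴)^(2/3) = 0.7966.
Mass saving = 1 − 0.7966 = 20.3 %.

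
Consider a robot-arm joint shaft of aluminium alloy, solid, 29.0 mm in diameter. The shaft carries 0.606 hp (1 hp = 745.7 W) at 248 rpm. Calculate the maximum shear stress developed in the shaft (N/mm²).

ω = 2π·248/60 = 25.97 rad/s, so T = P/ω = 0.606×745.7 / 25.97 = 17.40 N·m.
J = πd⁴/32 = π(0.0290)⁴/32 = 6.944×10^-8 m⁴.
τ_max = T·r/J = 17.40 × 0.0145 / 6.944×10^-8 = 3.634×10^6 Pa.

3.63 N/mm²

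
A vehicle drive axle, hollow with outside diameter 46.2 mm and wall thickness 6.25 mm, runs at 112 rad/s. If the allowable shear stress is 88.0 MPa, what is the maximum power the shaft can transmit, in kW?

J = π(d_o⁴ − d_i⁴)/32 = π(0.0462⁴ − 0.0337⁴)/32 = 3.206×10^-7 m⁴.
T_max = τ_allow·J/r = 8.80×10^7 × 3.206×10^-7 / 0.0231 = 1221 N·m.
ω = 112 rad/s, so P_max = T_max·ω = 1.368×10^5 W.

137 kW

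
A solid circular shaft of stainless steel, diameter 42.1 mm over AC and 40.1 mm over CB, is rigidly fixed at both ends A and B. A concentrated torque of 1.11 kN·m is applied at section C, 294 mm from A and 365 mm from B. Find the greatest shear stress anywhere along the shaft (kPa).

45600 kPa

Compatibility: T_A·a/J_AC = T_B·b/J_CB with T_A + T_B = T₀.
J_AC = 3.08×10^-7 m⁴, J_CB = 2.54×10^-7 m⁴, so T_A = T₀·(J_AC/a)/((J_AC/a)+(J_CB/b)) = 667.5 N·m, T_B = 442.5 N·m.
τ in each portion: τ_AC = 4.56×10^7 Pa, τ_CB = 3.50×10^7 Pa; maximum is in AC.
τ_max = T_AC·r/J = 667.5·0.0210/3.08×10^-7 = 4.556×10^7 Pa.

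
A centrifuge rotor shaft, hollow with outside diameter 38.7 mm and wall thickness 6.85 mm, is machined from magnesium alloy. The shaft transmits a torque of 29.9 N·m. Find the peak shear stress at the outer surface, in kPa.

3180 kPa

J = π(d_o⁴ − d_i⁴)/32 = π(0.0387⁴ − 0.0250⁴)/32 = 1.819×10^-7 m⁴.
τ_max = T·r/J = 29.90 × 0.0194 / 1.819×10^-7 = 3.181×10^6 Pa.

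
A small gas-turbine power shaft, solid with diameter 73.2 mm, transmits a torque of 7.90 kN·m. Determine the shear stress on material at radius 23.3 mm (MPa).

J = πd⁴/32 = π(0.0732)⁴/32 = 2.819×10^-6 m⁴.
Shear stress varies linearly with radius: τ = T·r/J = 7900 × 0.0233 / 2.819×10^-6 = 6.530×10^7 Pa.

65.3 MPa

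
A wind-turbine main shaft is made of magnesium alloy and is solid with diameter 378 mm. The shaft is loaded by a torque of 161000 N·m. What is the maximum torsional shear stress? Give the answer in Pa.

J = πd⁴/32 = π(0.378)⁴/32 = 2.004×10^-3 m⁴.
τ_max = T·r/J = 161000 × 0.189 / 2.004×10^-3 = 1.518×10^7 Pa.

1.52e7 Pa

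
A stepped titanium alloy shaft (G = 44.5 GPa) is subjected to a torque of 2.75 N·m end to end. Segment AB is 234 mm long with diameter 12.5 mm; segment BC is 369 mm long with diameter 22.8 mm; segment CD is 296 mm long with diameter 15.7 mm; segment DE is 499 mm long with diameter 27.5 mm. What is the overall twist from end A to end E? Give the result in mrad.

J_AB = π(0.0125)⁴/32 = 2.40×10^-9 m⁴; J_BC = π(0.0228)⁴/32 = 2.65×10^-8 m⁴; J_CD = π(0.0157)⁴/32 = 5.96×10^-9 m⁴; J_DE = π(0.0275)⁴/32 = 5.61×10^-8 m⁴.
θ = (T/G)·Σ L_i/J_i = (2.750/44.5×10⁹)·(0.234/2.40×10^-9 + 0.369/2.65×10^-8 + 0.296/5.96×10^-9 + 0.499/5.61×10^-8) = 0.01051 rad.

10.5 mrad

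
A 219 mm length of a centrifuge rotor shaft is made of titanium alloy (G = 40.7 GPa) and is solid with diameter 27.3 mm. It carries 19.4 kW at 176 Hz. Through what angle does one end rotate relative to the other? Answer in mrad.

ω = 2π·176 = 1106 rad/s, so T = P/ω = 19.4×10³ / 1106 = 17.54 N·m.
J = πd⁴/32 = π(0.0273)⁴/32 = 5.453×10^-8 m⁴.
θ = T·L/(G·J) = 17.54 × 0.219 / (40.7×10⁹ × 5.453×10^-8) = 1.731×10^-3 rad.

1.73 mrad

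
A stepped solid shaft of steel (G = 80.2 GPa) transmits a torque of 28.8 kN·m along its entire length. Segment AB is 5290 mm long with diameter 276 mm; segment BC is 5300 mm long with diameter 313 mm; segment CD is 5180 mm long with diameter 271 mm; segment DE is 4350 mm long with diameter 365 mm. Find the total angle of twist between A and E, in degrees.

0.559°

J_AB = π(0.276)⁴/32 = 5.70×10^-4 m⁴; J_BC = π(0.313)⁴/32 = 9.42×10^-4 m⁴; J_CD = π(0.271)⁴/32 = 5.30×10^-4 m⁴; J_DE = π(0.365)⁴/32 = 1.74×10^-3 m⁴.
θ = (T/G)·Σ L_i/J_i = (28800/80.2×10⁹)·(5.29/5.70×10^-4 + 5.30/9.42×10^-4 + 5.18/5.30×10^-4 + 4.35/1.74×10^-3) = 9.764×10^-3 rad.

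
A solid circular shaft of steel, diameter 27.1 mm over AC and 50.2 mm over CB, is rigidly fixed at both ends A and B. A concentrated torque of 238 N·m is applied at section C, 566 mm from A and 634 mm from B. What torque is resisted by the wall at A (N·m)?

20.7 N·m

Compatibility: T_A·a/J_AC = T_B·b/J_CB with T_A + T_B = T₀.
J_AC = 5.30×10^-8 m⁴, J_CB = 6.23×10^-7 m⁴, so T_A = T₀·(J_AC/a)/((J_AC/a)+(J_CB/b)) = 20.67 N·m, T_B = 217.3 N·m.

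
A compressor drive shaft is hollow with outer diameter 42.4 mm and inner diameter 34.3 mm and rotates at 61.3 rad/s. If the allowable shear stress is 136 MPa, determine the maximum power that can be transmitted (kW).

71.3 kW

J = π(d_o⁴ − d_i⁴)/32 = π(0.0424⁴ − 0.0343⁴)/32 = 1.814×10^-7 m⁴.
T_max = τ_allow·J/r = 1.36×10^8 × 1.814×10^-7 / 0.0212 = 1164 N·m.
ω = 61.3 rad/s, so P_max = T_max·ω = 7.134×10^4 W.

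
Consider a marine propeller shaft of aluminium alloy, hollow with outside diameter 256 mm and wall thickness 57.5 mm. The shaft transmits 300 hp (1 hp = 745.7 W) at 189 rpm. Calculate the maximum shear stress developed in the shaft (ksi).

0.548 ksi

ω = 2π·189/60 = 19.79 rad/s, so T = P/ω = 300×745.7 / 19.79 = 11300 N·m.
J = π(d_o⁴ − d_i⁴)/32 = π(0.256⁴ − 0.141⁴)/32 = 3.829×10^-4 m⁴.
τ_max = T·r/J = 11300 × 0.128 / 3.829×10^-4 = 3.779×10^6 Pa.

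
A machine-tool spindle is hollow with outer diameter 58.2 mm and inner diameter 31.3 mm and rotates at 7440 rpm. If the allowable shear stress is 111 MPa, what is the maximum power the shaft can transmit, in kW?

J = π(d_o⁴ − d_i⁴)/32 = π(0.0582⁴ − 0.0313⁴)/32 = 1.032×10^-6 m⁴.
T_max = τ_allow·J/r = 1.11×10^8 × 1.032×10^-6 / 0.0291 = 3937 N·m.
ω = 2π·7440/60 = 779.1 rad/s, so P_max = T_max·ω = 3.067×10^6 W.

3070 kW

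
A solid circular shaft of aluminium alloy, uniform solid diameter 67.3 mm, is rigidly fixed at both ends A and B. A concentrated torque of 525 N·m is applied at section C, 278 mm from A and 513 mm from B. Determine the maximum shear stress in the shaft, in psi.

825 psi

With uniform GJ and both ends fixed, compatibility θ_AC = θ_CB gives T_A·a = T_B·b, together with T_A + T_B = T₀.
T_A = T₀·b/(a+b) = 525.0·513/791.0 = 340.5 N·m; T_B = 184.5 N·m.
τ in each portion: τ_AC = 5.69×10^6 Pa, τ_CB = 3.08×10^6 Pa; maximum is in AC.
τ_max = T_AC·r/J = 340.5·0.0336/2.01×10^-6 = 5.689×10^6 Pa.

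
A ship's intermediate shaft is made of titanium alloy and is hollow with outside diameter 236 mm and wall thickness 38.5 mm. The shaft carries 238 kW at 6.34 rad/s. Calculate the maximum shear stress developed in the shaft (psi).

2660 psi

ω = 6.34 rad/s, so T = P/ω = 238×10³ / 6.340 = 37540 N·m.
J = π(d_o⁴ − d_i⁴)/32 = π(0.236⁴ − 0.159⁴)/32 = 2.418×10^-4 m⁴.
τ_max = T·r/J = 37540 × 0.118 / 2.418×10^-4 = 1.832×10^7 Pa.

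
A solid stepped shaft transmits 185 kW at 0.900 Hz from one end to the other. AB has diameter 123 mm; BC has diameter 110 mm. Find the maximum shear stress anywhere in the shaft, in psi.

ω = 2π·0.900 = 5.655 rad/s, so T = P/ω = 185×10³ / 5.655 = 32720 N·m.
Under the same torque, τ_max = 16T/(πd³) is largest where d is smallest — segment BC (d = 110 mm).
τ_max = 16·32720/(π·(0.110)³) = 1.252×10^8 Pa.

18200 psi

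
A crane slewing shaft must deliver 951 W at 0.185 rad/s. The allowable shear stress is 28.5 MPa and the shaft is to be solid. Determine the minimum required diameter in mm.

97.2 mm

ω = 0.185 rad/s, so T = P/ω = 951 / 0.1850 = 5141 N·m.
For a solid shaft τ_max = 16T/(πd³), so d = (16T/(π τ_allow))^(1/3) = (16·5141/(π·2.85×10^7))^(1/3) = 0.09721 m.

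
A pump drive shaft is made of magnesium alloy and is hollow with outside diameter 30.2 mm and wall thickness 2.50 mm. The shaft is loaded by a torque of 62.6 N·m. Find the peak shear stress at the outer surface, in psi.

J = π(d_o⁴ − d_i⁴)/32 = π(0.0302⁴ − 0.0252⁴)/32 = 4.207×10^-8 m⁴.
τ_max = T·r/J = 62.60 × 0.0151 / 4.207×10^-8 = 2.247×10^7 Pa.

3260 psi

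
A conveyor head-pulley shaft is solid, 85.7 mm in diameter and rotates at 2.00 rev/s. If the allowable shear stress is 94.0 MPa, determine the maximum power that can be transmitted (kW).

J = πd⁴/32 = π(0.0857)⁴/32 = 5.296×10^-6 m⁴.
T_max = τ_allow·J/r = 9.40×10^7 × 5.296×10^-6 / 0.0428 = 11620 N·m.
ω = 2π·2.00 = 12.57 rad/s, so P_max = T_max·ω = 1.460×10^5 W.

146 kW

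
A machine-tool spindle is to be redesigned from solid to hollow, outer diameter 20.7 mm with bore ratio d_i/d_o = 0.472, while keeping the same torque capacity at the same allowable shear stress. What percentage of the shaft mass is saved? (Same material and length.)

Equal τ_max and T ⇒ the solid shaft needs d_s³ = d_o³(1−k⁴), so d_s = 20.7·(1−0.472⁴)^(1/3) = 20.35 mm.
Area ratio A_h/A_s = d_o²(1−k²)/d_s² = (1−k²)/(1−k⁴)^(2/3) = 0.8040.
Mass saving = 1 − 0.8040 = 19.6 %.

19.6 %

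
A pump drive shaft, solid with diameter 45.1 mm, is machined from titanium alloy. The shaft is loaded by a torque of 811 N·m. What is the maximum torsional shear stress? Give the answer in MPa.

45.0 MPa

J = πd⁴/32 = π(0.0451)⁴/32 = 4.062×10^-7 m⁴.
τ_max = T·r/J = 811.0 × 0.0226 / 4.062×10^-7 = 4.503×10^7 Pa.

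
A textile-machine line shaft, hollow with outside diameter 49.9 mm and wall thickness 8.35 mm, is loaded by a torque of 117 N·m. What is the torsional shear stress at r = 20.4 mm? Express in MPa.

J = π(d_o⁴ − d_i⁴)/32 = π(0.0499⁴ − 0.0332⁴)/32 = 4.894×10^-7 m⁴.
Shear stress varies linearly with radius: τ = T·r/J = 117.0 × 0.0204 / 4.894×10^-7 = 4.877×10^6 Pa.

4.88 MPa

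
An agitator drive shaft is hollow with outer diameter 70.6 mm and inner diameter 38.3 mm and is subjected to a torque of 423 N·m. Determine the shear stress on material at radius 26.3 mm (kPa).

J = π(d_o⁴ − d_i⁴)/32 = π(0.0706⁴ − 0.0383⁴)/32 = 2.228×10^-6 m⁴.
Shear stress varies linearly with radius: τ = T·r/J = 423.0 × 0.0263 / 2.228×10^-6 = 4.994×10^6 Pa.

4990 kPa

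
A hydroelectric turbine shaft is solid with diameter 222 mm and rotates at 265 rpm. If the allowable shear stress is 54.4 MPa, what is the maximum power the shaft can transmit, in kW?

J = πd⁴/32 = π(0.222)⁴/32 = 2.385×10^-4 m⁴.
T_max = τ_allow·J/r = 5.44×10^7 × 2.385×10^-4 / 0.111 = 116900 N·m.
ω = 2π·265/60 = 27.75 rad/s, so P_max = T_max·ω = 3.243×10^6 W.

3240 kW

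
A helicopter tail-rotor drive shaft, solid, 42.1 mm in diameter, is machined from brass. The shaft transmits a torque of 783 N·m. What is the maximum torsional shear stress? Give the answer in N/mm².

53.4 N/mm²

J = πd⁴/32 = π(0.0421)⁴/32 = 3.084×10^-7 m⁴.
τ_max = T·r/J = 783.0 × 0.0210 / 3.084×10^-7 = 5.344×10^7 Pa.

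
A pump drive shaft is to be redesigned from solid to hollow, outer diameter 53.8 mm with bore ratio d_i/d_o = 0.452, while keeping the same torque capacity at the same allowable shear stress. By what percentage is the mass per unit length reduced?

18.1 %

Equal τ_max and T ⇒ the solid shaft needs d_s³ = d_o³(1−k⁴), so d_s = 53.8·(1−0.452⁴)^(1/3) = 53.04 mm.
Area ratio A_h/A_s = d_o²(1−k²)/d_s² = (1−k²)/(1−k⁴)^(2/3) = 0.8186.
Mass saving = 1 − 0.8186 = 18.1 %.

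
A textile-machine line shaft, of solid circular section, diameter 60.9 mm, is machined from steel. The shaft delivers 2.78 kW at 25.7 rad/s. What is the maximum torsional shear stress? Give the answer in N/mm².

ω = 25.7 rad/s, so T = P/ω = 2.78×10³ / 25.70 = 108.2 N·m.
J = πd⁴/32 = π(0.0609)⁴/32 = 1.350×10^-6 m⁴.
τ_max = T·r/J = 108.2 × 0.0304 / 1.350×10^-6 = 2.439×10^6 Pa.

2.44 N/mm²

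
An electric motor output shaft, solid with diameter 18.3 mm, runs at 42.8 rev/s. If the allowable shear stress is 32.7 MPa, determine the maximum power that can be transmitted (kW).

J = πd⁴/32 = π(0.0183)⁴/32 = 1.101×10^-8 m⁴.
T_max = τ_allow·J/r = 3.27×10^7 × 1.101×10^-8 / 0.00915 = 39.35 N·m.
ω = 2π·42.8 = 268.9 rad/s, so P_max = T_max·ω = 1.058×10^4 W.

10.6 kW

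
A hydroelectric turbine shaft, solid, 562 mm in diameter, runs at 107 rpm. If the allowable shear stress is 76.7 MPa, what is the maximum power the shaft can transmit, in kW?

30000 kW

J = πd⁴/32 = π(0.562)⁴/32 = 9.794×10^-3 m⁴.
T_max = τ_allow·J/r = 7.67×10^7 × 9.794×10^-3 / 0.281 = 2.673e6 N·m.
ω = 2π·107/60 = 11.21 rad/s, so P_max = T_max·ω = 2.995×10^7 W.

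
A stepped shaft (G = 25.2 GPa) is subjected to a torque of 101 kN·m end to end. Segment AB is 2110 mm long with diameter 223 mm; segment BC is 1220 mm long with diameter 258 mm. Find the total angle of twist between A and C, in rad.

J_AB = π(0.223)⁴/32 = 2.43×10^-4 m⁴; J_BC = π(0.258)⁴/32 = 4.35×10^-4 m⁴.
θ = (T/G)·Σ L_i/J_i = (101000/25.2×10⁹)·(2.11/2.43×10^-4 + 1.22/4.35×10^-4) = 0.04607 rad.

0.0461 rad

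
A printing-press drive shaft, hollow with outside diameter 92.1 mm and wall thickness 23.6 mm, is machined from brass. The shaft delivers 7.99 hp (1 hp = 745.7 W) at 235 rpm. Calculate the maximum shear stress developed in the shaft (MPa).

ω = 2π·235/60 = 24.61 rad/s, so T = P/ω = 7.99×745.7 / 24.61 = 242.1 N·m.
J = π(d_o⁴ − d_i⁴)/32 = π(0.0921⁴ − 0.0449⁴)/32 = 6.665×10^-6 m⁴.
τ_max = T·r/J = 242.1 × 0.0460 / 6.665×10^-6 = 1.673×10^6 Pa.

1.67 MPa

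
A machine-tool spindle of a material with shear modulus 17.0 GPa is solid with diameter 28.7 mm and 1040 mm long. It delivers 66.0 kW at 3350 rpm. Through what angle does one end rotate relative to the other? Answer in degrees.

9.90°

ω = 2π·3350/60 = 350.8 rad/s, so T = P/ω = 66.0×10³ / 350.8 = 188.1 N·m.
J = πd⁴/32 = π(0.0287)⁴/32 = 6.661×10^-8 m⁴.
θ = T·L/(G·J) = 188.1 × 1.04 / (17.0×10⁹ × 6.661×10^-8) = 0.1728 rad.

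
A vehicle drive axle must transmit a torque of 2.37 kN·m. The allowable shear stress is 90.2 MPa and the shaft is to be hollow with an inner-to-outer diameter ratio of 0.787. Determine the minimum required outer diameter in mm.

For a hollow shaft with d_i/d_o = 0.787: τ_max = 16T/(π d_o³ (1−k⁴)), so d_o = [16T/(π τ_allow (1−k⁴))]^(1/3) = [16·2370/(π·9.02×10^7·0.6164)]^(1/3) = 0.06010 m.

60.1 mm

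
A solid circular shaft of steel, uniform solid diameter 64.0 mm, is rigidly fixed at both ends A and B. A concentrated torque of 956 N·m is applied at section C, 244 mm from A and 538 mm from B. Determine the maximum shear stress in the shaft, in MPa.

12.8 MPa

With uniform GJ and both ends fixed, compatibility θ_AC = θ_CB gives T_A·a = T_B·b, together with T_A + T_B = T₀.
T_A = T₀·b/(a+b) = 956.0·538/782.0 = 657.7 N·m; T_B = 298.3 N·m.
τ in each portion: τ_AC = 1.28×10^7 Pa, τ_CB = 5.80×10^6 Pa; maximum is in AC.
τ_max = T_AC·r/J = 657.7·0.0320/1.65×10^-6 = 1.278×10^7 Pa.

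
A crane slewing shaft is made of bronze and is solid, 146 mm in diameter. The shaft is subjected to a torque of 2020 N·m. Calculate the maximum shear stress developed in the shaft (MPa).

J = πd⁴/32 = π(0.146)⁴/32 = 4.461×10^-5 m⁴.
τ_max = T·r/J = 2020 × 0.0730 / 4.461×10^-5 = 3.306×10^6 Pa.

3.31 MPa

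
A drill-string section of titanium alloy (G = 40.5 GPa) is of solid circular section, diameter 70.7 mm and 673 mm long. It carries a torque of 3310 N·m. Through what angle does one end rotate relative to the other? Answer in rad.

0.0224 rad

J = πd⁴/32 = π(0.0707)⁴/32 = 2.453×10^-6 m⁴.
θ = T·L/(G·J) = 3310 × 0.673 / (40.5×10⁹ × 2.453×10^-6) = 0.02242 rad.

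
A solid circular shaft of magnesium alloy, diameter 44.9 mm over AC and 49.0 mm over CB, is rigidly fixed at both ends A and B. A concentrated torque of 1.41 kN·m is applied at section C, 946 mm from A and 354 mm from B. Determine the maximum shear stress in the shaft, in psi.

7000 psi

Compatibility: T_A·a/J_AC = T_B·b/J_CB with T_A + T_B = T₀.
J_AC = 3.99×10^-7 m⁴, J_CB = 5.66×10^-7 m⁴, so T_A = T₀·(J_AC/a)/((J_AC/a)+(J_CB/b)) = 294.3 N·m, T_B = 1116 N·m.
τ in each portion: τ_AC = 1.66×10^7 Pa, τ_CB = 4.83×10^7 Pa; maximum is in CB.
τ_max = T_CB·r/J = 1116·0.0245/5.66×10^-7 = 4.830×10^7 Pa.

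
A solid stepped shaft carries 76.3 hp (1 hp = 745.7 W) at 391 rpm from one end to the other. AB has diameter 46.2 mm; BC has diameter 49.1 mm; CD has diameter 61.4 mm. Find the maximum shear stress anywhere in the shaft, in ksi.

ω = 2π·391/60 = 40.95 rad/s, so T = P/ω = 76.3×745.7 / 40.95 = 1390 N·m.
Under the same torque, τ_max = 16T/(πd³) is largest where d is smallest — segment AB (d = 46.2 mm).
τ_max = 16·1390/(π·(0.0462)³) = 7.177×10^7 Pa.

10.4 ksi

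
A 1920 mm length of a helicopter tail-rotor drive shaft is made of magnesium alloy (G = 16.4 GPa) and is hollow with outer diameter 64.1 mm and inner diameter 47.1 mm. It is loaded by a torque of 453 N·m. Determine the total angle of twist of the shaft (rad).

0.0452 rad

J = π(d_o⁴ − d_i⁴)/32 = π(0.0641⁴ − 0.0471⁴)/32 = 1.174×10^-6 m⁴.
θ = T·L/(G·J) = 453.0 × 1.92 / (16.4×10⁹ × 1.174×10^-6) = 0.04516 rad.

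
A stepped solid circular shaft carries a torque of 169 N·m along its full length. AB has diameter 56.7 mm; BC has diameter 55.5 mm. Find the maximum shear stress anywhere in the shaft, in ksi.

Under the same torque, τ_max = 16T/(πd³) is largest where d is smallest — segment BC (d = 55.5 mm).
τ_max = 16·169.0/(π·(0.0555)³) = 5.035×10^6 Pa.

0.730 ksi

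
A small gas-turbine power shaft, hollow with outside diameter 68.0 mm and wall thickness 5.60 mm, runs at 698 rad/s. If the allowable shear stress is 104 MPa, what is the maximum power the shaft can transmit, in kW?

J = π(d_o⁴ − d_i⁴)/32 = π(0.0680⁴ − 0.0568⁴)/32 = 1.077×10^-6 m⁴.
T_max = τ_allow·J/r = 1.04×10^8 × 1.077×10^-6 / 0.0340 = 3295 N·m.
ω = 698 rad/s, so P_max = T_max·ω = 2.300×10^6 W.

2300 kW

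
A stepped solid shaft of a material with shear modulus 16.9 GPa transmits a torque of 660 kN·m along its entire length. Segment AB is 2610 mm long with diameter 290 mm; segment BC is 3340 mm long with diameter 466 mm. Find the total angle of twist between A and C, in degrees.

10.0°

J_AB = π(0.290)⁴/32 = 6.94×10^-4 m⁴; J_BC = π(0.466)⁴/32 = 4.63×10^-3 m⁴.
θ = (T/G)·Σ L_i/J_i = (660000/16.9×10⁹)·(2.61/6.94×10^-4 + 3.34/4.63×10^-3) = 0.1750 rad.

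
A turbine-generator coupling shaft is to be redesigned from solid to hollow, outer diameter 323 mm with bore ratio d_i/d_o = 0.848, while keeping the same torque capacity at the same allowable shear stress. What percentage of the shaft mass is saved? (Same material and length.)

Equal τ_max and T ⇒ the solid shaft needs d_s³ = d_o³(1−k⁴), so d_s = 323·(1−0.848⁴)^(1/3) = 253.4 mm.
Area ratio A_h/A_s = d_o²(1−k²)/d_s² = (1−k²)/(1−k⁴)^(2/3) = 0.4564.
Mass saving = 1 − 0.4564 = 54.4 %.

54.4 %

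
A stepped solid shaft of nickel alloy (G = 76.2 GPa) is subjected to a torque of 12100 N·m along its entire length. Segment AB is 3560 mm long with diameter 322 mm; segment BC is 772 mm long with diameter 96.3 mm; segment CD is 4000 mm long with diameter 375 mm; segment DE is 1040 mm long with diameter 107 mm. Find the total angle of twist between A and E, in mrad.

J_AB = π(0.322)⁴/32 = 1.06×10^-3 m⁴; J_BC = π(0.0963)⁴/32 = 8.44×10^-6 m⁴; J_CD = π(0.375)⁴/32 = 1.94×10^-3 m⁴; J_DE = π(0.107)⁴/32 = 1.29×10^-5 m⁴.
θ = (T/G)·Σ L_i/J_i = (12100/76.2×10⁹)·(3.56/1.06×10^-3 + 0.772/8.44×10^-6 + 4.00/1.94×10^-3 + 1.04/1.29×10^-5) = 0.02821 rad.

28.2 mrad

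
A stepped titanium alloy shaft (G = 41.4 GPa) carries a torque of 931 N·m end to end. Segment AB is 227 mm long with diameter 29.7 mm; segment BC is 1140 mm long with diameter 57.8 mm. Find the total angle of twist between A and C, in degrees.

5.17°

J_AB = π(0.0297)⁴/32 = 7.64×10^-8 m⁴; J_BC = π(0.0578)⁴/32 = 1.10×10^-6 m⁴.
θ = (T/G)·Σ L_i/J_i = (931.0/41.4×10⁹)·(0.227/7.64×10^-8 + 1.14/1.10×10^-6) = 0.09022 rad.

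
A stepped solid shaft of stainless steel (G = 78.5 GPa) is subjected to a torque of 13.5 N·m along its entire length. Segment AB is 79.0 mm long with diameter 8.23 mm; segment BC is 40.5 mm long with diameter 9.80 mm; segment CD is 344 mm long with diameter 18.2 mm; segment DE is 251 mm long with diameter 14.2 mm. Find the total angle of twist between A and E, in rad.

0.0542 rad

J_AB = π(0.00823)⁴/32 = 4.50×10^-10 m⁴; J_BC = π(0.00980)⁴/32 = 9.06×10^-10 m⁴; J_CD = π(0.0182)⁴/32 = 1.08×10^-8 m⁴; J_DE = π(0.0142)⁴/32 = 3.99×10^-9 m⁴.
θ = (T/G)·Σ L_i/J_i = (13.50/78.5×10⁹)·(0.0790/4.50×10^-10 + 0.0405/9.06×10^-10 + 0.344/1.08×10^-8 + 0.251/3.99×10^-9) = 0.05416 rad.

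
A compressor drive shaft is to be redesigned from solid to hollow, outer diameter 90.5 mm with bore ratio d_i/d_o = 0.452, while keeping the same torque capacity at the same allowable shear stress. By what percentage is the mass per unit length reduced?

Equal τ_max and T ⇒ the solid shaft needs d_s³ = d_o³(1−k⁴), so d_s = 90.5·(1−0.452⁴)^(1/3) = 89.22 mm.
Area ratio A_h/A_s = d_o²(1−k²)/d_s² = (1−k²)/(1−k⁴)^(2/3) = 0.8186.
Mass saving = 1 − 0.8186 = 18.1 %.

18.1 %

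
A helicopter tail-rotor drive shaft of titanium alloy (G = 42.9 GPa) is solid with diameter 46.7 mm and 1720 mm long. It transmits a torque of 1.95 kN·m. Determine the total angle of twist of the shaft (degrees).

J = πd⁴/32 = π(0.0467)⁴/32 = 4.669×10^-7 m⁴.
θ = T·L/(G·J) = 1950 × 1.72 / (42.9×10⁹ × 4.669×10^-7) = 0.1674 rad.

9.59°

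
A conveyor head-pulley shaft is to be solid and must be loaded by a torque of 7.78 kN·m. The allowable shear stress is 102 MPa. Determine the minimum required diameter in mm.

73.0 mm

For a solid shaft τ_max = 16T/(πd³), so d = (16T/(π τ_allow))^(1/3) = (16·7780/(π·1.02×10^8))^(1/3) = 0.07297 m.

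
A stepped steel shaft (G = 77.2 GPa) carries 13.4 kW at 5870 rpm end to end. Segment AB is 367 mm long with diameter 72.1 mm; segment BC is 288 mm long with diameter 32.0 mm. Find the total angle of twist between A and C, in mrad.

ω = 2π·5870/60 = 614.7 rad/s, so T = P/ω = 13.4×10³ / 614.7 = 21.80 N·m.
J_AB = π(0.0721)⁴/32 = 2.65×10^-6 m⁴; J_BC = π(0.0320)⁴/32 = 1.03×10^-7 m⁴.
θ = (T/G)·Σ L_i/J_i = (21.80/77.2×10⁹)·(0.367/2.65×10^-6 + 0.288/1.03×10^-7) = 8.290×10^-4 rad.

0.829 mrad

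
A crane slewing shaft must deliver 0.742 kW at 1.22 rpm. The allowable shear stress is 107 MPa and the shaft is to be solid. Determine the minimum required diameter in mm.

65.1 mm

ω = 2π·1.22/60 = 0.1278 rad/s, so T = P/ω = 0.742×10³ / 0.1278 = 5808 N·m.
For a solid shaft τ_max = 16T/(πd³), so d = (16T/(π τ_allow))^(1/3) = (16·5808/(π·1.07×10^8))^(1/3) = 0.06514 m.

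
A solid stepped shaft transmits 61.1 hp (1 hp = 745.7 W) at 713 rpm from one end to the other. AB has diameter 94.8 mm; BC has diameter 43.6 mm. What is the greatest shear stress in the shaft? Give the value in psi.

5440 psi

ω = 2π·713/60 = 74.67 rad/s, so T = P/ω = 61.1×745.7 / 74.67 = 610.2 N·m.
Under the same torque, τ_max = 16T/(πd³) is largest where d is smallest — segment BC (d = 43.6 mm).
τ_max = 16·610.2/(π·(0.0436)³) = 3.750×10^7 Pa.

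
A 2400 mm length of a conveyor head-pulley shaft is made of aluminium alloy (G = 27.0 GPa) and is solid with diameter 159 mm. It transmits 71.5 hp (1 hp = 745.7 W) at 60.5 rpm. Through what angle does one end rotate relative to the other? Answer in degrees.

ω = 2π·60.5/60 = 6.336 rad/s, so T = P/ω = 71.5×745.7 / 6.336 = 8416 N·m.
J = πd⁴/32 = π(0.159)⁴/32 = 6.275×10^-5 m⁴.
θ = T·L/(G·J) = 8416 × 2.40 / (27.0×10⁹ × 6.275×10^-5) = 0.01192 rad.

0.683°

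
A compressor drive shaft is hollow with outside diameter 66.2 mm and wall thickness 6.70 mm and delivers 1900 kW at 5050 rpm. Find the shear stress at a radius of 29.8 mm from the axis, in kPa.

95400 kPa

ω = 2π·5050/60 = 528.8 rad/s, so T = P/ω = 1900×10³ / 528.8 = 3593 N·m.
J = π(d_o⁴ − d_i⁴)/32 = π(0.0662⁴ − 0.0528⁴)/32 = 1.123×10^-6 m⁴.
Shear stress varies linearly with radius: τ = T·r/J = 3593 × 0.0298 / 1.123×10^-6 = 9.538×10^7 Pa.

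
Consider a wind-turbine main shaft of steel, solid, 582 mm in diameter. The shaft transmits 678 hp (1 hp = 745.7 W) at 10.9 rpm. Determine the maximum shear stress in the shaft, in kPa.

11400 kPa

ω = 2π·10.9/60 = 1.141 rad/s, so T = P/ω = 678×745.7 / 1.141 = 442900 N·m.
J = πd⁴/32 = π(0.582)⁴/32 = 0.01126 m⁴.
τ_max = T·r/J = 442900 × 0.291 / 0.01126 = 1.144×10^7 Pa.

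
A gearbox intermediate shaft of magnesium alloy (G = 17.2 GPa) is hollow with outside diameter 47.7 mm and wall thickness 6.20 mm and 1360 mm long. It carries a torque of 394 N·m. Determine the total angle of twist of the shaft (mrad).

87.6 mrad

J = π(d_o⁴ − d_i⁴)/32 = π(0.0477⁴ − 0.0353⁴)/32 = 3.558×10^-7 m⁴.
θ = T·L/(G·J) = 394.0 × 1.36 / (17.2×10⁹ × 3.558×10^-7) = 0.08756 rad.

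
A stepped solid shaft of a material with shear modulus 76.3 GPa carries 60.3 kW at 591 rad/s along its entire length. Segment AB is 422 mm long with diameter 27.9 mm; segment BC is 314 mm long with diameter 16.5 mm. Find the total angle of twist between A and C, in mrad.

67.2 mrad

ω = 591 rad/s, so T = P/ω = 60.3×10³ / 591.0 = 102.0 N·m.
J_AB = π(0.0279)⁴/32 = 5.95×10^-8 m⁴; J_BC = π(0.0165)⁴/32 = 7.28×10^-9 m⁴.
θ = (T/G)·Σ L_i/J_i = (102.0/76.3×10⁹)·(0.422/5.95×10^-8 + 0.314/7.28×10^-9) = 0.06719 rad.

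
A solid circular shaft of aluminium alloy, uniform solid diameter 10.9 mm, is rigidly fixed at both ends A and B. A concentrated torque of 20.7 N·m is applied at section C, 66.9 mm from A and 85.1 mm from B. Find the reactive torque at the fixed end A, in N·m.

With uniform GJ and both ends fixed, compatibility θ_AC = θ_CB gives T_A·a = T_B·b, together with T_A + T_B = T₀.
T_A = T₀·b/(a+b) = 20.70·85.1/152.0 = 11.59 N·m; T_B = 9.111 N·m.

11.6 N·m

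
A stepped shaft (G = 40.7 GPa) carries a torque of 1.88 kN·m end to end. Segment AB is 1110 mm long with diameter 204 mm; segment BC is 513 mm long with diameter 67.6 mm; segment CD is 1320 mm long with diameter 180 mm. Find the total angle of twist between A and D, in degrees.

0.713°

J_AB = π(0.204)⁴/32 = 1.70×10^-4 m⁴; J_BC = π(0.0676)⁴/32 = 2.05×10^-6 m⁴; J_CD = π(0.180)⁴/32 = 1.03×10^-4 m⁴.
θ = (T/G)·Σ L_i/J_i = (1880/40.7×10⁹)·(1.11/1.70×10^-4 + 0.513/2.05×10^-6 + 1.32/1.03×10^-4) = 0.01245 rad.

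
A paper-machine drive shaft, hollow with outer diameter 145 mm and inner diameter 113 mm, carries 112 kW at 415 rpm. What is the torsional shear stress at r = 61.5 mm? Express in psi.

839 psi

ω = 2π·415/60 = 43.46 rad/s, so T = P/ω = 112×10³ / 43.46 = 2577 N·m.
J = π(d_o⁴ − d_i⁴)/32 = π(0.145⁴ − 0.113⁴)/32 = 2.739×10^-5 m⁴.
Shear stress varies linearly with radius: τ = T·r/J = 2577 × 0.0615 / 2.739×10^-5 = 5.786×10^6 Pa.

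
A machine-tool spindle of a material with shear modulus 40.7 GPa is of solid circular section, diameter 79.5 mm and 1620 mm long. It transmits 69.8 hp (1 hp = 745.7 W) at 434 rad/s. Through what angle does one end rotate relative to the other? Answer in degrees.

ω = 434 rad/s, so T = P/ω = 69.8×745.7 / 434.0 = 119.9 N·m.
J = πd⁴/32 = π(0.0795)⁴/32 = 3.922×10^-6 m⁴.
θ = T·L/(G·J) = 119.9 × 1.62 / (40.7×10⁹ × 3.922×10^-6) = 1.217×10^-3 rad.

0.0697°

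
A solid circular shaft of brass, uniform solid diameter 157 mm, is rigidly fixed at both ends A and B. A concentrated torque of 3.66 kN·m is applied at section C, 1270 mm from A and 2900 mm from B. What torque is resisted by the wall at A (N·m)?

2550 N·m

With uniform GJ and both ends fixed, compatibility θ_AC = θ_CB gives T_A·a = T_B·b, together with T_A + T_B = T₀.
T_A = T₀·b/(a+b) = 3660·2900/4170 = 2545 N·m; T_B = 1115 N·m.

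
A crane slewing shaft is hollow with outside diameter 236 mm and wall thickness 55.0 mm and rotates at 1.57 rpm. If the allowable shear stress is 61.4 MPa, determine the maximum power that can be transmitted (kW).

J = π(d_o⁴ − d_i⁴)/32 = π(0.236⁴ − 0.126⁴)/32 = 2.798×10^-4 m⁴.
T_max = τ_allow·J/r = 6.14×10^7 × 2.798×10^-4 / 0.118 = 145600 N·m.
ω = 2π·1.57/60 = 0.1644 rad/s, so P_max = T_max·ω = 2.394×10^4 W.

23.9 kW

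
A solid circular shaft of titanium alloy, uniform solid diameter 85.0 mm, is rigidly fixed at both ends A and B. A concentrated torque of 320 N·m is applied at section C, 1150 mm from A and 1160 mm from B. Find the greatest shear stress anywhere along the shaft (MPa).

1.33 MPa

With uniform GJ and both ends fixed, compatibility θ_AC = θ_CB gives T_A·a = T_B·b, together with T_A + T_B = T₀.
T_A = T₀·b/(a+b) = 320.0·1160/2310 = 160.7 N·m; T_B = 159.3 N·m.
τ in each portion: τ_AC = 1.33×10^6 Pa, τ_CB = 1.32×10^6 Pa; maximum is in AC.
τ_max = T_AC·r/J = 160.7·0.0425/5.12×10^-6 = 1.333×10^6 Pa.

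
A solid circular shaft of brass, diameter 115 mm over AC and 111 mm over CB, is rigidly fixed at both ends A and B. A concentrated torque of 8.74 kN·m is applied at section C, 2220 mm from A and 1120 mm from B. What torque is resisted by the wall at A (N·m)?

Compatibility: T_A·a/J_AC = T_B·b/J_CB with T_A + T_B = T₀.
J_AC = 1.72×10^-5 m⁴, J_CB = 1.49×10^-5 m⁴, so T_A = T₀·(J_AC/a)/((J_AC/a)+(J_CB/b)) = 3213 N·m, T_B = 5527 N·m.

3210 N·m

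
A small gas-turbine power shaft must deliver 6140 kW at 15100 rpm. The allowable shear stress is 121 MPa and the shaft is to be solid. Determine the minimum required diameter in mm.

ω = 2π·15100/60 = 1581 rad/s, so T = P/ω = 6140×10³ / 1581 = 3883 N·m.
For a solid shaft τ_max = 16T/(πd³), so d = (16T/(π τ_allow))^(1/3) = (16·3883/(π·1.21×10^8))^(1/3) = 0.05467 m.

54.7 mm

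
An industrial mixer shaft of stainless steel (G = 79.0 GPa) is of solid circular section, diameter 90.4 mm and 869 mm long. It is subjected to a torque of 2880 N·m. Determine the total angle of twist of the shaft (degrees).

J = πd⁴/32 = π(0.0904)⁴/32 = 6.557×10^-6 m⁴.
θ = T·L/(G·J) = 2880 × 0.869 / (79.0×10⁹ × 6.557×10^-6) = 4.832×10^-3 rad.

0.277°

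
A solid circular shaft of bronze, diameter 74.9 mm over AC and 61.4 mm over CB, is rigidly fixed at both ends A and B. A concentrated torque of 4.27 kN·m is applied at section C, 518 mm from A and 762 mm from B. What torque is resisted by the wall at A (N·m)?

3270 N·m

Compatibility: T_A·a/J_AC = T_B·b/J_CB with T_A + T_B = T₀.
J_AC = 3.09×10^-6 m⁴, J_CB = 1.40×10^-6 m⁴, so T_A = T₀·(J_AC/a)/((J_AC/a)+(J_CB/b)) = 3267 N·m, T_B = 1003 N·m.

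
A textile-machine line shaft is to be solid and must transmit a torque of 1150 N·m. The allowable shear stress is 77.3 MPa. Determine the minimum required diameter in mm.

For a solid shaft τ_max = 16T/(πd³), so d = (16T/(π τ_allow))^(1/3) = (16·1150/(π·7.73×10^7))^(1/3) = 0.04232 m.

42.3 mm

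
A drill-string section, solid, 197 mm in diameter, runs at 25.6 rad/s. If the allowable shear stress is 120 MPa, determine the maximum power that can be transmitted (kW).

4610 kW

J = πd⁴/32 = π(0.197)⁴/32 = 1.479×10^-4 m⁴.
T_max = τ_allow·J/r = 1.20×10^8 × 1.479×10^-4 / 0.0985 = 180100 N·m.
ω = 25.6 rad/s, so P_max = T_max·ω = 4.612×10^6 W.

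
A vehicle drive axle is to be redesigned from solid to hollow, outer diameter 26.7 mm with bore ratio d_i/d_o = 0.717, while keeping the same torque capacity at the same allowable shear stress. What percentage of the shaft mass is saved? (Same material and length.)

40.4 %

Equal τ_max and T ⇒ the solid shaft needs d_s³ = d_o³(1−k⁴), so d_s = 26.7·(1−0.717⁴)^(1/3) = 24.10 mm.
Area ratio A_h/A_s = d_o²(1−k²)/d_s² = (1−k²)/(1−k⁴)^(2/3) = 0.5962.
Mass saving = 1 − 0.5962 = 40.4 %.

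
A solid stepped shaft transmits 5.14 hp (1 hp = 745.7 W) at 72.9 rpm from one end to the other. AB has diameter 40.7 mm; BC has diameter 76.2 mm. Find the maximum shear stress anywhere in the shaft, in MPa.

37.9 MPa

ω = 2π·72.9/60 = 7.634 rad/s, so T = P/ω = 5.14×745.7 / 7.634 = 502.1 N·m.
Under the same torque, τ_max = 16T/(πd³) is largest where d is smallest — segment AB (d = 40.7 mm).
τ_max = 16·502.1/(π·(0.0407)³) = 3.793×10^7 Pa.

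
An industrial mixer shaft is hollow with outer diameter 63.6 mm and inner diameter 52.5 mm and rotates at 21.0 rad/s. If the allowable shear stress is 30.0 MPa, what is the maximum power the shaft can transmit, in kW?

J = π(d_o⁴ − d_i⁴)/32 = π(0.0636⁴ − 0.0525⁴)/32 = 8.605×10^-7 m⁴.
T_max = τ_allow·J/r = 3.00×10^7 × 8.605×10^-7 / 0.0318 = 811.8 N·m.
ω = 21.0 rad/s, so P_max = T_max·ω = 1.705×10^4 W.

17.0 kW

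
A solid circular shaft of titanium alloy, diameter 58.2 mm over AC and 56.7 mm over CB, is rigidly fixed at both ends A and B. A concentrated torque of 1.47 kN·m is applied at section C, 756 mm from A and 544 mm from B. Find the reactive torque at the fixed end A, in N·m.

653 N·m

Compatibility: T_A·a/J_AC = T_B·b/J_CB with T_A + T_B = T₀.
J_AC = 1.13×10^-6 m⁴, J_CB = 1.01×10^-6 m⁴, so T_A = T₀·(J_AC/a)/((J_AC/a)+(J_CB/b)) = 652.8 N·m, T_B = 817.2 N·m.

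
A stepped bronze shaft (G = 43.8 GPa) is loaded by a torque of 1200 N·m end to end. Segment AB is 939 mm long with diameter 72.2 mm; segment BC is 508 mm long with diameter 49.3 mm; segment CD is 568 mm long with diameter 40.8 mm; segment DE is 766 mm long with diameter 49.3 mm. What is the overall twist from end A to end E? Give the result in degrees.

7.28°

J_AB = π(0.0722)⁴/32 = 2.67×10^-6 m⁴; J_BC = π(0.0493)⁴/32 = 5.80×10^-7 m⁴; J_CD = π(0.0408)⁴/32 = 2.72×10^-7 m⁴; J_DE = π(0.0493)⁴/32 = 5.80×10^-7 m⁴.
θ = (T/G)·Σ L_i/J_i = (1200/43.8×10⁹)·(0.939/2.67×10^-6 + 0.508/5.80×10^-7 + 0.568/2.72×10^-7 + 0.766/5.80×10^-7) = 0.1270 rad.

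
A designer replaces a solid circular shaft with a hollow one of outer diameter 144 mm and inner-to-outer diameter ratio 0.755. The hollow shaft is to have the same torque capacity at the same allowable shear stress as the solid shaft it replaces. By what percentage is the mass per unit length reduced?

Equal τ_max and T ⇒ the solid shaft needs d_s³ = d_o³(1−k⁴), so d_s = 144·(1−0.755⁴)^(1/3) = 126.3 mm.
Area ratio A_h/A_s = d_o²(1−k²)/d_s² = (1−k²)/(1−k⁴)^(2/3) = 0.5587.
Mass saving = 1 − 0.5587 = 44.1 %.

44.1 %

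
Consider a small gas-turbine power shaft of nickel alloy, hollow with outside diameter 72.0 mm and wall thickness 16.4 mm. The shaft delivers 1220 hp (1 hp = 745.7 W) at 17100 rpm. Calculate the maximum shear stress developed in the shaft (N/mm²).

7.60 N/mm²

ω = 2π·17100/60 = 1791 rad/s, so T = P/ω = 1220×745.7 / 1791 = 508.0 N·m.
J = π(d_o⁴ − d_i⁴)/32 = π(0.0720⁴ − 0.0392⁴)/32 = 2.407×10^-6 m⁴.
τ_max = T·r/J = 508.0 × 0.0360 / 2.407×10^-6 = 7.600×10^6 Pa.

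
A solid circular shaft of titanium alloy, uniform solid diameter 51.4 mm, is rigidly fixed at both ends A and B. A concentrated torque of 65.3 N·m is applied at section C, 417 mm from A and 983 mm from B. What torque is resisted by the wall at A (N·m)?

45.8 N·m

With uniform GJ and both ends fixed, compatibility θ_AC = θ_CB gives T_A·a = T_B·b, together with T_A + T_B = T₀.
T_A = T₀·b/(a+b) = 65.30·983/1400 = 45.85 N·m; T_B = 19.45 N·m.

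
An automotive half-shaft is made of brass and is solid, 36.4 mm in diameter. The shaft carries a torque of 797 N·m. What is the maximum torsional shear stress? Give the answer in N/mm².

J = πd⁴/32 = π(0.0364)⁴/32 = 1.723×10^-7 m⁴.
τ_max = T·r/J = 797.0 × 0.0182 / 1.723×10^-7 = 8.416×10^7 Pa.

84.2 N/mm²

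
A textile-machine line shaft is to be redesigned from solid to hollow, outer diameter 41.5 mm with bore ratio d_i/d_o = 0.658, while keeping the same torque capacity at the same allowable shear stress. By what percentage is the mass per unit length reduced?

34.9 %

Equal τ_max and T ⇒ the solid shaft needs d_s³ = d_o³(1−k⁴), so d_s = 41.5·(1−0.658⁴)^(1/3) = 38.73 mm.
Area ratio A_h/A_s = d_o²(1−k²)/d_s² = (1−k²)/(1−k⁴)^(2/3) = 0.6512.
Mass saving = 1 − 0.6512 = 34.9 %.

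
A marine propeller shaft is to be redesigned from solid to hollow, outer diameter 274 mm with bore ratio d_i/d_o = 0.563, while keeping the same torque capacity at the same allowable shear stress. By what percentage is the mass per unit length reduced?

26.7 %

Equal τ_max and T ⇒ the solid shaft needs d_s³ = d_o³(1−k⁴), so d_s = 274·(1−0.563⁴)^(1/3) = 264.5 mm.
Area ratio A_h/A_s = d_o²(1−k²)/d_s² = (1−k²)/(1−k⁴)^(2/3) = 0.7330.
Mass saving = 1 − 0.7330 = 26.7 %.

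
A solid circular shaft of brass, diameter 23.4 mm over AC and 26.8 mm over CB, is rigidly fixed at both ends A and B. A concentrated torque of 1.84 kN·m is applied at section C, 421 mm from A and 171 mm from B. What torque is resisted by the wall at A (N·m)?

351 N·m

Compatibility: T_A·a/J_AC = T_B·b/J_CB with T_A + T_B = T₀.
J_AC = 2.94×10^-8 m⁴, J_CB = 5.06×10^-8 m⁴, so T_A = T₀·(J_AC/a)/((J_AC/a)+(J_CB/b)) = 351.4 N·m, T_B = 1489 N·m.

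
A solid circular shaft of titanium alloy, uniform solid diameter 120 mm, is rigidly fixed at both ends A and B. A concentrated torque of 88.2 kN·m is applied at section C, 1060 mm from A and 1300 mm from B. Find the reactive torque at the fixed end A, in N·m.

With uniform GJ and both ends fixed, compatibility θ_AC = θ_CB gives T_A·a = T_B·b, together with T_A + T_B = T₀.
T_A = T₀·b/(a+b) = 88200·1300/2360 = 48580 N·m; T_B = 39620 N·m.

48600 N·m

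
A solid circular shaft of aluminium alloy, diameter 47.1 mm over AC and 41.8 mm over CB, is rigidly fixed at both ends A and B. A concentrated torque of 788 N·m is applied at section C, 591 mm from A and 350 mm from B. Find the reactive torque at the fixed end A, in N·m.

385 N·m

Compatibility: T_A·a/J_AC = T_B·b/J_CB with T_A + T_B = T₀.
J_AC = 4.83×10^-7 m⁴, J_CB = 3.00×10^-7 m⁴, so T_A = T₀·(J_AC/a)/((J_AC/a)+(J_CB/b)) = 384.9 N·m, T_B = 403.1 N·m.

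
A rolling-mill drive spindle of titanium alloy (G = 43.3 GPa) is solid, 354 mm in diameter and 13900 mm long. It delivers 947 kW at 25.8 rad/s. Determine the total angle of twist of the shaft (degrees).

0.438°

ω = 25.8 rad/s, so T = P/ω = 947×10³ / 25.80 = 36710 N·m.
J = πd⁴/32 = π(0.354)⁴/32 = 1.542×10^-3 m⁴.
θ = T·L/(G·J) = 36710 × 13.9 / (43.3×10⁹ × 1.542×10^-3) = 7.643×10^-3 rad.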